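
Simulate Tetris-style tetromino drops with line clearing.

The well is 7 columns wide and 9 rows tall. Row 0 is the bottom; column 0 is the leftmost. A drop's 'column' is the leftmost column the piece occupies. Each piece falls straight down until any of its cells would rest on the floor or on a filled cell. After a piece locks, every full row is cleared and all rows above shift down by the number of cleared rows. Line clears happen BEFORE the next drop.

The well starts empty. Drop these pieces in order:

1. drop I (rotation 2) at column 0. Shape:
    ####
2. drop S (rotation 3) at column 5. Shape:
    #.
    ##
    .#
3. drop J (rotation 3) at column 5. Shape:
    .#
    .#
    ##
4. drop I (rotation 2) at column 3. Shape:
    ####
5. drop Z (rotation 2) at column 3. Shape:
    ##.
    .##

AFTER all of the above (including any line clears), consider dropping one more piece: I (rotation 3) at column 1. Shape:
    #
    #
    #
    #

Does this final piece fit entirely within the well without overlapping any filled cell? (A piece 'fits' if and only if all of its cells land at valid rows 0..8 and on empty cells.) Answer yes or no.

Drop 1: I rot2 at col 0 lands with bottom-row=0; cleared 0 line(s) (total 0); column heights now [1 1 1 1 0 0 0], max=1
Drop 2: S rot3 at col 5 lands with bottom-row=0; cleared 0 line(s) (total 0); column heights now [1 1 1 1 0 3 2], max=3
Drop 3: J rot3 at col 5 lands with bottom-row=3; cleared 0 line(s) (total 0); column heights now [1 1 1 1 0 4 6], max=6
Drop 4: I rot2 at col 3 lands with bottom-row=6; cleared 0 line(s) (total 0); column heights now [1 1 1 7 7 7 7], max=7
Drop 5: Z rot2 at col 3 lands with bottom-row=7; cleared 0 line(s) (total 0); column heights now [1 1 1 9 9 8 7], max=9
Test piece I rot3 at col 1 (width 1): heights before test = [1 1 1 9 9 8 7]; fits = True

Answer: yes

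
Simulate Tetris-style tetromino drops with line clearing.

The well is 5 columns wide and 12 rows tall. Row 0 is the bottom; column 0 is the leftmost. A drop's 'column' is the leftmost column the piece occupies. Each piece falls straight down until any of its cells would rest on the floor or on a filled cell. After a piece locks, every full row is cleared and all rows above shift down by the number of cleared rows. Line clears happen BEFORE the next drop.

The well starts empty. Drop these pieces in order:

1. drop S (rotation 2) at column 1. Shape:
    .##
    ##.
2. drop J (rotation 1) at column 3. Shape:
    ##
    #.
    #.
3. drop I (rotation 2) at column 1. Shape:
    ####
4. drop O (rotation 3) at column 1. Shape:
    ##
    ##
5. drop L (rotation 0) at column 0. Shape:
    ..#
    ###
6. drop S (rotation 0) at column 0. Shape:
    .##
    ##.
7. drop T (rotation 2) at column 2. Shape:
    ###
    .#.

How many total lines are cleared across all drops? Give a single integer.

Drop 1: S rot2 at col 1 lands with bottom-row=0; cleared 0 line(s) (total 0); column heights now [0 1 2 2 0], max=2
Drop 2: J rot1 at col 3 lands with bottom-row=2; cleared 0 line(s) (total 0); column heights now [0 1 2 5 5], max=5
Drop 3: I rot2 at col 1 lands with bottom-row=5; cleared 0 line(s) (total 0); column heights now [0 6 6 6 6], max=6
Drop 4: O rot3 at col 1 lands with bottom-row=6; cleared 0 line(s) (total 0); column heights now [0 8 8 6 6], max=8
Drop 5: L rot0 at col 0 lands with bottom-row=8; cleared 0 line(s) (total 0); column heights now [9 9 10 6 6], max=10
Drop 6: S rot0 at col 0 lands with bottom-row=9; cleared 0 line(s) (total 0); column heights now [10 11 11 6 6], max=11
Drop 7: T rot2 at col 2 lands with bottom-row=10; cleared 0 line(s) (total 0); column heights now [10 11 12 12 12], max=12

Answer: 0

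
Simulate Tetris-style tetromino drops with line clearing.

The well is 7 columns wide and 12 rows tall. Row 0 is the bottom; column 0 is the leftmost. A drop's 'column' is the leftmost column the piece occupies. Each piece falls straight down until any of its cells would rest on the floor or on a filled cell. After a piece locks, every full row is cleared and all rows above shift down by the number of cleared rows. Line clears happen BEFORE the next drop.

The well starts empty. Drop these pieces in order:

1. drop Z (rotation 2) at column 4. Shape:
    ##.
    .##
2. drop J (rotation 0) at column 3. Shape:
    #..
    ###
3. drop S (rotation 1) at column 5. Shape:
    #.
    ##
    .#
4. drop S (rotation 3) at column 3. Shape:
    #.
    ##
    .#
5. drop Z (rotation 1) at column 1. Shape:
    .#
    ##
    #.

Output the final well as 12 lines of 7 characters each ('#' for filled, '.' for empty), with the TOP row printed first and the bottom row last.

Answer: .......
.......
.......
.......
.......
.......
...#...
...###.
...####
..#####
.##.##.
.#...##

Derivation:
Drop 1: Z rot2 at col 4 lands with bottom-row=0; cleared 0 line(s) (total 0); column heights now [0 0 0 0 2 2 1], max=2
Drop 2: J rot0 at col 3 lands with bottom-row=2; cleared 0 line(s) (total 0); column heights now [0 0 0 4 3 3 1], max=4
Drop 3: S rot1 at col 5 lands with bottom-row=2; cleared 0 line(s) (total 0); column heights now [0 0 0 4 3 5 4], max=5
Drop 4: S rot3 at col 3 lands with bottom-row=3; cleared 0 line(s) (total 0); column heights now [0 0 0 6 5 5 4], max=6
Drop 5: Z rot1 at col 1 lands with bottom-row=0; cleared 0 line(s) (total 0); column heights now [0 2 3 6 5 5 4], max=6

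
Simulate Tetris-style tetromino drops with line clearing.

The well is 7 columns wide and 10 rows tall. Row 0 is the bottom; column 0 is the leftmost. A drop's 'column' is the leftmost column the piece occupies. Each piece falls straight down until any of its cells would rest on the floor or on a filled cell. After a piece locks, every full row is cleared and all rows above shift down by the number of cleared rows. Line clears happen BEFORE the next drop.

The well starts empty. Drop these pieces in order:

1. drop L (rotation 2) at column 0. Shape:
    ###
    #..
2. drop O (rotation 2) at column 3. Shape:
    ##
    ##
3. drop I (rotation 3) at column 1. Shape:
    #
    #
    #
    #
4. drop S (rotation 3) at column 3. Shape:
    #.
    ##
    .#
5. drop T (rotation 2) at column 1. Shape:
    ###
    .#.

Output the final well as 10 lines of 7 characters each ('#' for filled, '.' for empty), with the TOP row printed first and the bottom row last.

Answer: .......
.......
.......
.###...
.##....
.#.#...
.#.##..
.#..#..
#####..
#..##..

Derivation:
Drop 1: L rot2 at col 0 lands with bottom-row=0; cleared 0 line(s) (total 0); column heights now [2 2 2 0 0 0 0], max=2
Drop 2: O rot2 at col 3 lands with bottom-row=0; cleared 0 line(s) (total 0); column heights now [2 2 2 2 2 0 0], max=2
Drop 3: I rot3 at col 1 lands with bottom-row=2; cleared 0 line(s) (total 0); column heights now [2 6 2 2 2 0 0], max=6
Drop 4: S rot3 at col 3 lands with bottom-row=2; cleared 0 line(s) (total 0); column heights now [2 6 2 5 4 0 0], max=6
Drop 5: T rot2 at col 1 lands with bottom-row=5; cleared 0 line(s) (total 0); column heights now [2 7 7 7 4 0 0], max=7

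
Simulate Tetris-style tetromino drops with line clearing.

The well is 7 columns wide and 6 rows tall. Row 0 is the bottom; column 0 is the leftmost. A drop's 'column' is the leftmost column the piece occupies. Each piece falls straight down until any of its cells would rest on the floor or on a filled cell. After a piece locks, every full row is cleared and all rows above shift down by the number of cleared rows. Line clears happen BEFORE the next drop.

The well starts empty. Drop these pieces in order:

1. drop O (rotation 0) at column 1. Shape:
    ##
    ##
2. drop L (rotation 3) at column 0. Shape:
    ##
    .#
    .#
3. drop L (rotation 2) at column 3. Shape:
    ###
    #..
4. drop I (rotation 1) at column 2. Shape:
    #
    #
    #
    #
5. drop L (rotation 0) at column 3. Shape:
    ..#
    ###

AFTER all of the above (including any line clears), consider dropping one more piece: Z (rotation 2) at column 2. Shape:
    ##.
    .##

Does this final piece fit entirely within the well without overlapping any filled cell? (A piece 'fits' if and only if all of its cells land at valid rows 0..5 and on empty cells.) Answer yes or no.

Drop 1: O rot0 at col 1 lands with bottom-row=0; cleared 0 line(s) (total 0); column heights now [0 2 2 0 0 0 0], max=2
Drop 2: L rot3 at col 0 lands with bottom-row=2; cleared 0 line(s) (total 0); column heights now [5 5 2 0 0 0 0], max=5
Drop 3: L rot2 at col 3 lands with bottom-row=0; cleared 0 line(s) (total 0); column heights now [5 5 2 2 2 2 0], max=5
Drop 4: I rot1 at col 2 lands with bottom-row=2; cleared 0 line(s) (total 0); column heights now [5 5 6 2 2 2 0], max=6
Drop 5: L rot0 at col 3 lands with bottom-row=2; cleared 0 line(s) (total 0); column heights now [5 5 6 3 3 4 0], max=6
Test piece Z rot2 at col 2 (width 3): heights before test = [5 5 6 3 3 4 0]; fits = False

Answer: no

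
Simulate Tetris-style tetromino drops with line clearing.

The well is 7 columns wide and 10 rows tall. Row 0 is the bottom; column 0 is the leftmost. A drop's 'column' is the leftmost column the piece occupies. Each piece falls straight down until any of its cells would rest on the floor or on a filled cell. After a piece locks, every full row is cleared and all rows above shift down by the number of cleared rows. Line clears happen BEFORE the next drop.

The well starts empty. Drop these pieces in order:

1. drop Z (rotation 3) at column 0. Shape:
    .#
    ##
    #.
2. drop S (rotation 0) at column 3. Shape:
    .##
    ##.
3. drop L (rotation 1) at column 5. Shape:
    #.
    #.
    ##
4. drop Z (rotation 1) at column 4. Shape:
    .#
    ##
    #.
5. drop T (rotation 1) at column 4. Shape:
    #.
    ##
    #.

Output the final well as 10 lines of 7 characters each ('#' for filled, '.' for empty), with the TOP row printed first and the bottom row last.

Drop 1: Z rot3 at col 0 lands with bottom-row=0; cleared 0 line(s) (total 0); column heights now [2 3 0 0 0 0 0], max=3
Drop 2: S rot0 at col 3 lands with bottom-row=0; cleared 0 line(s) (total 0); column heights now [2 3 0 1 2 2 0], max=3
Drop 3: L rot1 at col 5 lands with bottom-row=2; cleared 0 line(s) (total 0); column heights now [2 3 0 1 2 5 3], max=5
Drop 4: Z rot1 at col 4 lands with bottom-row=4; cleared 0 line(s) (total 0); column heights now [2 3 0 1 6 7 3], max=7
Drop 5: T rot1 at col 4 lands with bottom-row=6; cleared 0 line(s) (total 0); column heights now [2 3 0 1 9 8 3], max=9

Answer: .......
....#..
....##.
....##.
....##.
....##.
.....#.
.#...##
##..##.
#..##..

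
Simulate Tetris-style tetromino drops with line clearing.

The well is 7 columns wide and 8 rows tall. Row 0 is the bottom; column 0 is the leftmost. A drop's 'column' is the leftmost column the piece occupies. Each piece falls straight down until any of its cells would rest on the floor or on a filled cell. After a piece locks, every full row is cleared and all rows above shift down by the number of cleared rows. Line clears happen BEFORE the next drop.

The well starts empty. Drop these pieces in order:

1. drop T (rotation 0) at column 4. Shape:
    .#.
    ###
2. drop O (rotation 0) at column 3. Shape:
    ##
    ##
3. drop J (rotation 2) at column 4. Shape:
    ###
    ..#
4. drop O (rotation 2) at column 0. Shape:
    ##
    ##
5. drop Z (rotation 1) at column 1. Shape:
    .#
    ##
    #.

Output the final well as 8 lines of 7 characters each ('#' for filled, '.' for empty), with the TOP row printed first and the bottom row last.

Answer: .......
.......
.......
..#....
.##.###
.#.##.#
##.###.
##..###

Derivation:
Drop 1: T rot0 at col 4 lands with bottom-row=0; cleared 0 line(s) (total 0); column heights now [0 0 0 0 1 2 1], max=2
Drop 2: O rot0 at col 3 lands with bottom-row=1; cleared 0 line(s) (total 0); column heights now [0 0 0 3 3 2 1], max=3
Drop 3: J rot2 at col 4 lands with bottom-row=2; cleared 0 line(s) (total 0); column heights now [0 0 0 3 4 4 4], max=4
Drop 4: O rot2 at col 0 lands with bottom-row=0; cleared 0 line(s) (total 0); column heights now [2 2 0 3 4 4 4], max=4
Drop 5: Z rot1 at col 1 lands with bottom-row=2; cleared 0 line(s) (total 0); column heights now [2 4 5 3 4 4 4], max=5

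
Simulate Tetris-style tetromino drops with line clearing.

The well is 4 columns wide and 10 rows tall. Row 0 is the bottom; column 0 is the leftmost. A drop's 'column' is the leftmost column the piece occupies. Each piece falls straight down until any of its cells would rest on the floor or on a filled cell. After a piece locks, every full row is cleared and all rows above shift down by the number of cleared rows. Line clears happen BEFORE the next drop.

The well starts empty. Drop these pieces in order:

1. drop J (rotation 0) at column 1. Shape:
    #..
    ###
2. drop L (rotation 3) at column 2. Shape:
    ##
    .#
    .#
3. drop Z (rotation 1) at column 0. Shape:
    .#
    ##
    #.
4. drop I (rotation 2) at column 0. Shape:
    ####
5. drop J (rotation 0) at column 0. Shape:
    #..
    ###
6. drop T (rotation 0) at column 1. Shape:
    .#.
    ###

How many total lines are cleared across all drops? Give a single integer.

Drop 1: J rot0 at col 1 lands with bottom-row=0; cleared 0 line(s) (total 0); column heights now [0 2 1 1], max=2
Drop 2: L rot3 at col 2 lands with bottom-row=1; cleared 0 line(s) (total 0); column heights now [0 2 4 4], max=4
Drop 3: Z rot1 at col 0 lands with bottom-row=1; cleared 0 line(s) (total 0); column heights now [3 4 4 4], max=4
Drop 4: I rot2 at col 0 lands with bottom-row=4; cleared 1 line(s) (total 1); column heights now [3 4 4 4], max=4
Drop 5: J rot0 at col 0 lands with bottom-row=4; cleared 0 line(s) (total 1); column heights now [6 5 5 4], max=6
Drop 6: T rot0 at col 1 lands with bottom-row=5; cleared 1 line(s) (total 2); column heights now [5 5 6 4], max=6

Answer: 2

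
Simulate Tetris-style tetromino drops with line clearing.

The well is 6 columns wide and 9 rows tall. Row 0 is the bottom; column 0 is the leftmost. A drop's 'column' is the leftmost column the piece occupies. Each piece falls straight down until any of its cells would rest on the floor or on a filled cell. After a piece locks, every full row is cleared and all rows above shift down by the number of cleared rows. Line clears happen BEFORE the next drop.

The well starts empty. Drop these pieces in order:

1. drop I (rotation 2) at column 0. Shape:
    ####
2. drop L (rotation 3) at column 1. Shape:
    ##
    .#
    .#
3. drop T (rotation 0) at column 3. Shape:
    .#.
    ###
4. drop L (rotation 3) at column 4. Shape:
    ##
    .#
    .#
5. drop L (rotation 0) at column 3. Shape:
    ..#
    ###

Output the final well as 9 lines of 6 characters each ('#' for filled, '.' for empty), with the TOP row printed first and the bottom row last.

Drop 1: I rot2 at col 0 lands with bottom-row=0; cleared 0 line(s) (total 0); column heights now [1 1 1 1 0 0], max=1
Drop 2: L rot3 at col 1 lands with bottom-row=1; cleared 0 line(s) (total 0); column heights now [1 4 4 1 0 0], max=4
Drop 3: T rot0 at col 3 lands with bottom-row=1; cleared 0 line(s) (total 0); column heights now [1 4 4 2 3 2], max=4
Drop 4: L rot3 at col 4 lands with bottom-row=2; cleared 0 line(s) (total 0); column heights now [1 4 4 2 5 5], max=5
Drop 5: L rot0 at col 3 lands with bottom-row=5; cleared 0 line(s) (total 0); column heights now [1 4 4 6 6 7], max=7

Answer: ......
......
.....#
...###
....##
.##..#
..#.##
..####
####..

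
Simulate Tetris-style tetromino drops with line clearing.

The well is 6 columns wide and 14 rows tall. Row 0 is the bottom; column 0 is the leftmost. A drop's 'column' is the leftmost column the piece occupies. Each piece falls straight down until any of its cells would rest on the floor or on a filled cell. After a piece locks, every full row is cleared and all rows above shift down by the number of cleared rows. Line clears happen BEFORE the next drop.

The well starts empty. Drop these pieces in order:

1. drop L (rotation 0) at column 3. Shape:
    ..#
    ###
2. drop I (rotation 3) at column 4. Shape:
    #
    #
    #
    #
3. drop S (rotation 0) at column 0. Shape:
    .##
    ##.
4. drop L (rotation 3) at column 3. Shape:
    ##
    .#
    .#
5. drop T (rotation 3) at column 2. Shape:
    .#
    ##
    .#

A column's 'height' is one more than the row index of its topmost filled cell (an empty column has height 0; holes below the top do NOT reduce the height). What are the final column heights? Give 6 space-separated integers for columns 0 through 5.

Answer: 1 2 10 11 8 2

Derivation:
Drop 1: L rot0 at col 3 lands with bottom-row=0; cleared 0 line(s) (total 0); column heights now [0 0 0 1 1 2], max=2
Drop 2: I rot3 at col 4 lands with bottom-row=1; cleared 0 line(s) (total 0); column heights now [0 0 0 1 5 2], max=5
Drop 3: S rot0 at col 0 lands with bottom-row=0; cleared 0 line(s) (total 0); column heights now [1 2 2 1 5 2], max=5
Drop 4: L rot3 at col 3 lands with bottom-row=5; cleared 0 line(s) (total 0); column heights now [1 2 2 8 8 2], max=8
Drop 5: T rot3 at col 2 lands with bottom-row=8; cleared 0 line(s) (total 0); column heights now [1 2 10 11 8 2], max=11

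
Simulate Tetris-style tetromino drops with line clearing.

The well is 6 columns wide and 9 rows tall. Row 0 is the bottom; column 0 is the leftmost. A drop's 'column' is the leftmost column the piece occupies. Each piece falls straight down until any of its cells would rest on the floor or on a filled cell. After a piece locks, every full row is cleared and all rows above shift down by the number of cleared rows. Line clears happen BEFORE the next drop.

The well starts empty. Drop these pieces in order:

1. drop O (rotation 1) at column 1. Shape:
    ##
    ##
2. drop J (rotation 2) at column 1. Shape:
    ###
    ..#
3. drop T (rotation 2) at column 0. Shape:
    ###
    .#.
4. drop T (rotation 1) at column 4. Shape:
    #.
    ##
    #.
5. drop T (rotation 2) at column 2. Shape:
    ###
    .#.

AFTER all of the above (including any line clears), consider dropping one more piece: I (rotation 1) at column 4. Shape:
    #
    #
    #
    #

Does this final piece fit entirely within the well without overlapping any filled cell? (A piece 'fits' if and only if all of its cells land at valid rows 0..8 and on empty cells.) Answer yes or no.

Drop 1: O rot1 at col 1 lands with bottom-row=0; cleared 0 line(s) (total 0); column heights now [0 2 2 0 0 0], max=2
Drop 2: J rot2 at col 1 lands with bottom-row=1; cleared 0 line(s) (total 0); column heights now [0 3 3 3 0 0], max=3
Drop 3: T rot2 at col 0 lands with bottom-row=3; cleared 0 line(s) (total 0); column heights now [5 5 5 3 0 0], max=5
Drop 4: T rot1 at col 4 lands with bottom-row=0; cleared 0 line(s) (total 0); column heights now [5 5 5 3 3 2], max=5
Drop 5: T rot2 at col 2 lands with bottom-row=4; cleared 0 line(s) (total 0); column heights now [5 5 6 6 6 2], max=6
Test piece I rot1 at col 4 (width 1): heights before test = [5 5 6 6 6 2]; fits = False

Answer: no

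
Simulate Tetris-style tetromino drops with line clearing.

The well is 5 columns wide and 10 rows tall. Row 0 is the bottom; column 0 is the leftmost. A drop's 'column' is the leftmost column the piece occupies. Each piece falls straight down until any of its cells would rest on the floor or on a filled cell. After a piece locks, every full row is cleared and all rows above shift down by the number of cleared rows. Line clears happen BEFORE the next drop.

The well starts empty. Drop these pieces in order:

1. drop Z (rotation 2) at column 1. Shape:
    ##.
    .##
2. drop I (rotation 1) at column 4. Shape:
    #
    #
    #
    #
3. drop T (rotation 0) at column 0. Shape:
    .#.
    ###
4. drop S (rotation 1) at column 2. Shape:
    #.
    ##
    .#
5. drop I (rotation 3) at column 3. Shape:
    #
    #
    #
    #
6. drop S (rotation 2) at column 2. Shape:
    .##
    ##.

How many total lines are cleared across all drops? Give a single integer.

Drop 1: Z rot2 at col 1 lands with bottom-row=0; cleared 0 line(s) (total 0); column heights now [0 2 2 1 0], max=2
Drop 2: I rot1 at col 4 lands with bottom-row=0; cleared 0 line(s) (total 0); column heights now [0 2 2 1 4], max=4
Drop 3: T rot0 at col 0 lands with bottom-row=2; cleared 0 line(s) (total 0); column heights now [3 4 3 1 4], max=4
Drop 4: S rot1 at col 2 lands with bottom-row=2; cleared 1 line(s) (total 1); column heights now [0 3 4 3 3], max=4
Drop 5: I rot3 at col 3 lands with bottom-row=3; cleared 0 line(s) (total 1); column heights now [0 3 4 7 3], max=7
Drop 6: S rot2 at col 2 lands with bottom-row=7; cleared 0 line(s) (total 1); column heights now [0 3 8 9 9], max=9

Answer: 1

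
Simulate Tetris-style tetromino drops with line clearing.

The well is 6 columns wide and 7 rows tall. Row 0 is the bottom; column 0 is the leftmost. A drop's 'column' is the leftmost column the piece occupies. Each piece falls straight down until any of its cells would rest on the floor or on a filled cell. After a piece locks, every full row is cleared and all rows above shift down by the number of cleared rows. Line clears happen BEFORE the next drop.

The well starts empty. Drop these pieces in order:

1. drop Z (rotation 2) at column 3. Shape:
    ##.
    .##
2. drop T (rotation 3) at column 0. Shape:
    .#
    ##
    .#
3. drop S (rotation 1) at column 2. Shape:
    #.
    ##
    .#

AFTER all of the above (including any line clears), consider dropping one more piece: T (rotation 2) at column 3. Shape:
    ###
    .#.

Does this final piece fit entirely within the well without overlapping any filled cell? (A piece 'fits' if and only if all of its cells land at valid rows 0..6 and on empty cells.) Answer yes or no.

Answer: yes

Derivation:
Drop 1: Z rot2 at col 3 lands with bottom-row=0; cleared 0 line(s) (total 0); column heights now [0 0 0 2 2 1], max=2
Drop 2: T rot3 at col 0 lands with bottom-row=0; cleared 0 line(s) (total 0); column heights now [2 3 0 2 2 1], max=3
Drop 3: S rot1 at col 2 lands with bottom-row=2; cleared 0 line(s) (total 0); column heights now [2 3 5 4 2 1], max=5
Test piece T rot2 at col 3 (width 3): heights before test = [2 3 5 4 2 1]; fits = True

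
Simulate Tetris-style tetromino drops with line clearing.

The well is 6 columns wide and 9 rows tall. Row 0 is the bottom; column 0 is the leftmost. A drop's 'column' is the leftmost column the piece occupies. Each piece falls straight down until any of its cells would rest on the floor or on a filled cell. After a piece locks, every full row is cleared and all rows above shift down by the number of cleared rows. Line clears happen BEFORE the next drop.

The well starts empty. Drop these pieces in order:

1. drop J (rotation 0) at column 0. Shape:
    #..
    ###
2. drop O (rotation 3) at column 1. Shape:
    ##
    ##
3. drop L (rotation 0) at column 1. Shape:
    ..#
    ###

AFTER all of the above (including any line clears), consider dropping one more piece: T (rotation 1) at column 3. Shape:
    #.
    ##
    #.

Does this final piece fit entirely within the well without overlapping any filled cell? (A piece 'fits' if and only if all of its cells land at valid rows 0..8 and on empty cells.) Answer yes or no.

Answer: yes

Derivation:
Drop 1: J rot0 at col 0 lands with bottom-row=0; cleared 0 line(s) (total 0); column heights now [2 1 1 0 0 0], max=2
Drop 2: O rot3 at col 1 lands with bottom-row=1; cleared 0 line(s) (total 0); column heights now [2 3 3 0 0 0], max=3
Drop 3: L rot0 at col 1 lands with bottom-row=3; cleared 0 line(s) (total 0); column heights now [2 4 4 5 0 0], max=5
Test piece T rot1 at col 3 (width 2): heights before test = [2 4 4 5 0 0]; fits = True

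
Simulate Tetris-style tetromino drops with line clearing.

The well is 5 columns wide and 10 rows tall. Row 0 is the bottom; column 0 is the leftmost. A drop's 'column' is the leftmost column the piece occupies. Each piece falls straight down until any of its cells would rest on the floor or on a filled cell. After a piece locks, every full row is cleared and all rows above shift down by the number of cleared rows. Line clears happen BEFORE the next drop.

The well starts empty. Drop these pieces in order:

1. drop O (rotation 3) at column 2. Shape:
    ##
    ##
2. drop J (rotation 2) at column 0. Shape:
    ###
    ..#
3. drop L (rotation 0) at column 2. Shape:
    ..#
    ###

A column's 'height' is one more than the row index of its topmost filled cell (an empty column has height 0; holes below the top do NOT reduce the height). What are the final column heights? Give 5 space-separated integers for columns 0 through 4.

Answer: 4 4 5 5 6

Derivation:
Drop 1: O rot3 at col 2 lands with bottom-row=0; cleared 0 line(s) (total 0); column heights now [0 0 2 2 0], max=2
Drop 2: J rot2 at col 0 lands with bottom-row=2; cleared 0 line(s) (total 0); column heights now [4 4 4 2 0], max=4
Drop 3: L rot0 at col 2 lands with bottom-row=4; cleared 0 line(s) (total 0); column heights now [4 4 5 5 6], max=6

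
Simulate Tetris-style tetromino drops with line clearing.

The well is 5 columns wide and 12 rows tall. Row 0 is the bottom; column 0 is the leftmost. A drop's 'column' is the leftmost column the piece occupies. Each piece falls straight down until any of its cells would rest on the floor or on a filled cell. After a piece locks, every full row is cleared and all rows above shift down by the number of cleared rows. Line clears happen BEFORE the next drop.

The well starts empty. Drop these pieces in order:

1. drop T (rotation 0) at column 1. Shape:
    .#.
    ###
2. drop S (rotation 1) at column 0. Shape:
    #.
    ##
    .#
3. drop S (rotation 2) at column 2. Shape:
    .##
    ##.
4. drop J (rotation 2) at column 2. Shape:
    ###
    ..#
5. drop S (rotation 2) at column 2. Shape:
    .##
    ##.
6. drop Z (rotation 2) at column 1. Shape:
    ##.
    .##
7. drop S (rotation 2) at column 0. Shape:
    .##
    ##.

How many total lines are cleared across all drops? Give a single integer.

Answer: 0

Derivation:
Drop 1: T rot0 at col 1 lands with bottom-row=0; cleared 0 line(s) (total 0); column heights now [0 1 2 1 0], max=2
Drop 2: S rot1 at col 0 lands with bottom-row=1; cleared 0 line(s) (total 0); column heights now [4 3 2 1 0], max=4
Drop 3: S rot2 at col 2 lands with bottom-row=2; cleared 0 line(s) (total 0); column heights now [4 3 3 4 4], max=4
Drop 4: J rot2 at col 2 lands with bottom-row=4; cleared 0 line(s) (total 0); column heights now [4 3 6 6 6], max=6
Drop 5: S rot2 at col 2 lands with bottom-row=6; cleared 0 line(s) (total 0); column heights now [4 3 7 8 8], max=8
Drop 6: Z rot2 at col 1 lands with bottom-row=8; cleared 0 line(s) (total 0); column heights now [4 10 10 9 8], max=10
Drop 7: S rot2 at col 0 lands with bottom-row=10; cleared 0 line(s) (total 0); column heights now [11 12 12 9 8], max=12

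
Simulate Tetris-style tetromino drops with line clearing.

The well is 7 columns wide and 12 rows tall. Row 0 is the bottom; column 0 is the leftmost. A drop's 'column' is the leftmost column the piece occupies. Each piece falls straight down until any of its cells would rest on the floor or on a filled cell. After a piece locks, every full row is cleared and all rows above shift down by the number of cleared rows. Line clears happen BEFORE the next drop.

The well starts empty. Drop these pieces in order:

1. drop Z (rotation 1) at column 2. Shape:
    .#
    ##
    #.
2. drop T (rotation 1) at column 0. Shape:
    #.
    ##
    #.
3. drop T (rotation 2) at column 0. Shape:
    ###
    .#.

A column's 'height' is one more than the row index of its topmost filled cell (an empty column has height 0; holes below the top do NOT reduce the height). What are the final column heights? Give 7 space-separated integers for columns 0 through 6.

Answer: 4 4 4 3 0 0 0

Derivation:
Drop 1: Z rot1 at col 2 lands with bottom-row=0; cleared 0 line(s) (total 0); column heights now [0 0 2 3 0 0 0], max=3
Drop 2: T rot1 at col 0 lands with bottom-row=0; cleared 0 line(s) (total 0); column heights now [3 2 2 3 0 0 0], max=3
Drop 3: T rot2 at col 0 lands with bottom-row=2; cleared 0 line(s) (total 0); column heights now [4 4 4 3 0 0 0], max=4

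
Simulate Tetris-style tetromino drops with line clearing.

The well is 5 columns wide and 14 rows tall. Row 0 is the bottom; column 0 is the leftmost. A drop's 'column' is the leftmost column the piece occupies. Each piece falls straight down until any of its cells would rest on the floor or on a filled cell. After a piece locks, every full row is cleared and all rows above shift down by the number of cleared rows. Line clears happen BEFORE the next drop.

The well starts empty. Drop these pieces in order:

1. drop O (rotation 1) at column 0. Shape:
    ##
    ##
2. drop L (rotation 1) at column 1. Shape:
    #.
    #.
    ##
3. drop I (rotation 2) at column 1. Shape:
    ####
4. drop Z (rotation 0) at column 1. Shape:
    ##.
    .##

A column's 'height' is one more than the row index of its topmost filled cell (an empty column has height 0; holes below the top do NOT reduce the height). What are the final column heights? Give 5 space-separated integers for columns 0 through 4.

Drop 1: O rot1 at col 0 lands with bottom-row=0; cleared 0 line(s) (total 0); column heights now [2 2 0 0 0], max=2
Drop 2: L rot1 at col 1 lands with bottom-row=2; cleared 0 line(s) (total 0); column heights now [2 5 3 0 0], max=5
Drop 3: I rot2 at col 1 lands with bottom-row=5; cleared 0 line(s) (total 0); column heights now [2 6 6 6 6], max=6
Drop 4: Z rot0 at col 1 lands with bottom-row=6; cleared 0 line(s) (total 0); column heights now [2 8 8 7 6], max=8

Answer: 2 8 8 7 6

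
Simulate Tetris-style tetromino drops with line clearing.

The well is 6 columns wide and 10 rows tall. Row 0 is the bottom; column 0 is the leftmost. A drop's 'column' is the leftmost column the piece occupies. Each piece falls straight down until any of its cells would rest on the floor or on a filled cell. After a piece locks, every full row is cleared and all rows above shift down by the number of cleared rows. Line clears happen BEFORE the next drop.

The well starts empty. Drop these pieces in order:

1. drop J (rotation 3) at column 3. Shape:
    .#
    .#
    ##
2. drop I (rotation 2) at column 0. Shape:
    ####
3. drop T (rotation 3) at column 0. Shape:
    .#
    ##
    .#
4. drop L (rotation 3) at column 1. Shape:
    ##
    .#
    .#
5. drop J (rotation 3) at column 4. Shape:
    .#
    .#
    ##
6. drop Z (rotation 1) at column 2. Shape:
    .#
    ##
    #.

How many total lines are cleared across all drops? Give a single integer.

Answer: 0

Derivation:
Drop 1: J rot3 at col 3 lands with bottom-row=0; cleared 0 line(s) (total 0); column heights now [0 0 0 1 3 0], max=3
Drop 2: I rot2 at col 0 lands with bottom-row=1; cleared 0 line(s) (total 0); column heights now [2 2 2 2 3 0], max=3
Drop 3: T rot3 at col 0 lands with bottom-row=2; cleared 0 line(s) (total 0); column heights now [4 5 2 2 3 0], max=5
Drop 4: L rot3 at col 1 lands with bottom-row=3; cleared 0 line(s) (total 0); column heights now [4 6 6 2 3 0], max=6
Drop 5: J rot3 at col 4 lands with bottom-row=3; cleared 0 line(s) (total 0); column heights now [4 6 6 2 4 6], max=6
Drop 6: Z rot1 at col 2 lands with bottom-row=6; cleared 0 line(s) (total 0); column heights now [4 6 8 9 4 6], max=9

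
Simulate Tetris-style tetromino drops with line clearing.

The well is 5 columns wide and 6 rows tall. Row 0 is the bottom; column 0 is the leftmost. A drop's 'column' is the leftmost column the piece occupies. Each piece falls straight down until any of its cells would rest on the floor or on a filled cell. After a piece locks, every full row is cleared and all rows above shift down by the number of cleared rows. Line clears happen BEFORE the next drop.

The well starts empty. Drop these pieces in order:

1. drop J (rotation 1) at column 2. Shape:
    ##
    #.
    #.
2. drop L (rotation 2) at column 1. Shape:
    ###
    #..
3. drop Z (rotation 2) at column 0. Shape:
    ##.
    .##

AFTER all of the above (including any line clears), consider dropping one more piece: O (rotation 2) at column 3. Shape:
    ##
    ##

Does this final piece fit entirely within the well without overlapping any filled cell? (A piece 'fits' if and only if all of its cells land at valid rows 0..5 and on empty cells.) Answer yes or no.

Answer: yes

Derivation:
Drop 1: J rot1 at col 2 lands with bottom-row=0; cleared 0 line(s) (total 0); column heights now [0 0 3 3 0], max=3
Drop 2: L rot2 at col 1 lands with bottom-row=2; cleared 0 line(s) (total 0); column heights now [0 4 4 4 0], max=4
Drop 3: Z rot2 at col 0 lands with bottom-row=4; cleared 0 line(s) (total 0); column heights now [6 6 5 4 0], max=6
Test piece O rot2 at col 3 (width 2): heights before test = [6 6 5 4 0]; fits = True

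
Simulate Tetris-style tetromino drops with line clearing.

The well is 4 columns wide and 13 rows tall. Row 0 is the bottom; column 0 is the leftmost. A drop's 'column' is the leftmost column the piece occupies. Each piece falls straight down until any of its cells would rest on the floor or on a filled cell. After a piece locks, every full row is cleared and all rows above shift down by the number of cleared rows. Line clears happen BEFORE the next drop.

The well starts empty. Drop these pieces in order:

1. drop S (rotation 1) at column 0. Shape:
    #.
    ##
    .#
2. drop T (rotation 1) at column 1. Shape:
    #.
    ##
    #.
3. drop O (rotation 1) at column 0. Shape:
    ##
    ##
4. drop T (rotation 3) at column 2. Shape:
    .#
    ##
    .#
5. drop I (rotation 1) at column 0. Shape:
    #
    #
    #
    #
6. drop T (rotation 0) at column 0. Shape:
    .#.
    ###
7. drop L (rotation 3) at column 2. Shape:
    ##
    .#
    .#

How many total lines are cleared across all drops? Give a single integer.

Drop 1: S rot1 at col 0 lands with bottom-row=0; cleared 0 line(s) (total 0); column heights now [3 2 0 0], max=3
Drop 2: T rot1 at col 1 lands with bottom-row=2; cleared 0 line(s) (total 0); column heights now [3 5 4 0], max=5
Drop 3: O rot1 at col 0 lands with bottom-row=5; cleared 0 line(s) (total 0); column heights now [7 7 4 0], max=7
Drop 4: T rot3 at col 2 lands with bottom-row=3; cleared 0 line(s) (total 0); column heights now [7 7 5 6], max=7
Drop 5: I rot1 at col 0 lands with bottom-row=7; cleared 0 line(s) (total 0); column heights now [11 7 5 6], max=11
Drop 6: T rot0 at col 0 lands with bottom-row=11; cleared 0 line(s) (total 0); column heights now [12 13 12 6], max=13
Drop 7: L rot3 at col 2 lands with bottom-row=10; cleared 1 line(s) (total 1); column heights now [11 12 12 12], max=12

Answer: 1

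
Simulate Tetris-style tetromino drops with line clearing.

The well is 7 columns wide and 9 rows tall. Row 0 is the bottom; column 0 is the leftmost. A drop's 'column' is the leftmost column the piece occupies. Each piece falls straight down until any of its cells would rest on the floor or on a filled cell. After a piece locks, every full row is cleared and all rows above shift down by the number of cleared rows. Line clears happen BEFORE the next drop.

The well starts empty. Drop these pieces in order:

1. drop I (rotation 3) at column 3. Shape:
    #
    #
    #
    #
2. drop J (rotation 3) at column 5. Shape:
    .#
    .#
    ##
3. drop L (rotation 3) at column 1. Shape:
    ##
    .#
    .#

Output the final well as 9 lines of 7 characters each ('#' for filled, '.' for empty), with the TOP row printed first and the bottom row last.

Drop 1: I rot3 at col 3 lands with bottom-row=0; cleared 0 line(s) (total 0); column heights now [0 0 0 4 0 0 0], max=4
Drop 2: J rot3 at col 5 lands with bottom-row=0; cleared 0 line(s) (total 0); column heights now [0 0 0 4 0 1 3], max=4
Drop 3: L rot3 at col 1 lands with bottom-row=0; cleared 0 line(s) (total 0); column heights now [0 3 3 4 0 1 3], max=4

Answer: .......
.......
.......
.......
.......
...#...
.###..#
..##..#
..##.##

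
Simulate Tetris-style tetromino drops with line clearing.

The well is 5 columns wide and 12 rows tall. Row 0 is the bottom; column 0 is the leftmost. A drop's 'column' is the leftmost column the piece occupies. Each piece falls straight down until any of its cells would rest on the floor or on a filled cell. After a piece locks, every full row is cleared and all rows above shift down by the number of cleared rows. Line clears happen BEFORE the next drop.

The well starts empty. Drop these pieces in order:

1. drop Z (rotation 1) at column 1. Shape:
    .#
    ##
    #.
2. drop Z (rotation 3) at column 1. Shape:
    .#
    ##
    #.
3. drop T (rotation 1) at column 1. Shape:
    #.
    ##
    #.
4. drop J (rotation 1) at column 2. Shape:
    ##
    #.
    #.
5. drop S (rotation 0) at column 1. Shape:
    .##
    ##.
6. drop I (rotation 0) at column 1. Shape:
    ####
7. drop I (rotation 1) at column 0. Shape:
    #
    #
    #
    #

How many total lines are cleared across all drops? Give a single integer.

Answer: 0

Derivation:
Drop 1: Z rot1 at col 1 lands with bottom-row=0; cleared 0 line(s) (total 0); column heights now [0 2 3 0 0], max=3
Drop 2: Z rot3 at col 1 lands with bottom-row=2; cleared 0 line(s) (total 0); column heights now [0 4 5 0 0], max=5
Drop 3: T rot1 at col 1 lands with bottom-row=4; cleared 0 line(s) (total 0); column heights now [0 7 6 0 0], max=7
Drop 4: J rot1 at col 2 lands with bottom-row=6; cleared 0 line(s) (total 0); column heights now [0 7 9 9 0], max=9
Drop 5: S rot0 at col 1 lands with bottom-row=9; cleared 0 line(s) (total 0); column heights now [0 10 11 11 0], max=11
Drop 6: I rot0 at col 1 lands with bottom-row=11; cleared 0 line(s) (total 0); column heights now [0 12 12 12 12], max=12
Drop 7: I rot1 at col 0 lands with bottom-row=0; cleared 0 line(s) (total 0); column heights now [4 12 12 12 12], max=12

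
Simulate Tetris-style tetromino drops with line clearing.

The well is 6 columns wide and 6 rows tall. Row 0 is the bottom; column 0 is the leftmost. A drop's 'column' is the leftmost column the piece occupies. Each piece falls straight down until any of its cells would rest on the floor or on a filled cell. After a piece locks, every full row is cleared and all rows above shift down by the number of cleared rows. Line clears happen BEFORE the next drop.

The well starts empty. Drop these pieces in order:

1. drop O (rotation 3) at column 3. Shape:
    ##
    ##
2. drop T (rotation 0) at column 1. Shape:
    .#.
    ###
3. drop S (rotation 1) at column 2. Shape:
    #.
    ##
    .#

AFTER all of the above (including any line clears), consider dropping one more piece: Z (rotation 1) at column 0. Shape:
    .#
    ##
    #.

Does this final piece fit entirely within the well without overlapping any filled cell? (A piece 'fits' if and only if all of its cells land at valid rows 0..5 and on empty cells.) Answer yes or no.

Answer: yes

Derivation:
Drop 1: O rot3 at col 3 lands with bottom-row=0; cleared 0 line(s) (total 0); column heights now [0 0 0 2 2 0], max=2
Drop 2: T rot0 at col 1 lands with bottom-row=2; cleared 0 line(s) (total 0); column heights now [0 3 4 3 2 0], max=4
Drop 3: S rot1 at col 2 lands with bottom-row=3; cleared 0 line(s) (total 0); column heights now [0 3 6 5 2 0], max=6
Test piece Z rot1 at col 0 (width 2): heights before test = [0 3 6 5 2 0]; fits = True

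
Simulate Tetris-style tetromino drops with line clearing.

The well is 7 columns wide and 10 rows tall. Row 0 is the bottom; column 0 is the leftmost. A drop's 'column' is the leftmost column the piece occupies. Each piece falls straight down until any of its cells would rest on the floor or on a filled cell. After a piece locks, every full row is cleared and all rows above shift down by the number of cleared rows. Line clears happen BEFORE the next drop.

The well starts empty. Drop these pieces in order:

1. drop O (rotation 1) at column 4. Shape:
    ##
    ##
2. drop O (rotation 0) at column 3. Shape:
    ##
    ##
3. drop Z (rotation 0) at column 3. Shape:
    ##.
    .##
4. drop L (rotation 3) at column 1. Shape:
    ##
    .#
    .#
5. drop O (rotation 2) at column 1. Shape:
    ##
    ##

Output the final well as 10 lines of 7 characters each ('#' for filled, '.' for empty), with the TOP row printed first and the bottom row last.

Answer: .......
.......
.......
.......
...##..
.##.##.
.####..
.####..
..#.##.
..#.##.

Derivation:
Drop 1: O rot1 at col 4 lands with bottom-row=0; cleared 0 line(s) (total 0); column heights now [0 0 0 0 2 2 0], max=2
Drop 2: O rot0 at col 3 lands with bottom-row=2; cleared 0 line(s) (total 0); column heights now [0 0 0 4 4 2 0], max=4
Drop 3: Z rot0 at col 3 lands with bottom-row=4; cleared 0 line(s) (total 0); column heights now [0 0 0 6 6 5 0], max=6
Drop 4: L rot3 at col 1 lands with bottom-row=0; cleared 0 line(s) (total 0); column heights now [0 3 3 6 6 5 0], max=6
Drop 5: O rot2 at col 1 lands with bottom-row=3; cleared 0 line(s) (total 0); column heights now [0 5 5 6 6 5 0], max=6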